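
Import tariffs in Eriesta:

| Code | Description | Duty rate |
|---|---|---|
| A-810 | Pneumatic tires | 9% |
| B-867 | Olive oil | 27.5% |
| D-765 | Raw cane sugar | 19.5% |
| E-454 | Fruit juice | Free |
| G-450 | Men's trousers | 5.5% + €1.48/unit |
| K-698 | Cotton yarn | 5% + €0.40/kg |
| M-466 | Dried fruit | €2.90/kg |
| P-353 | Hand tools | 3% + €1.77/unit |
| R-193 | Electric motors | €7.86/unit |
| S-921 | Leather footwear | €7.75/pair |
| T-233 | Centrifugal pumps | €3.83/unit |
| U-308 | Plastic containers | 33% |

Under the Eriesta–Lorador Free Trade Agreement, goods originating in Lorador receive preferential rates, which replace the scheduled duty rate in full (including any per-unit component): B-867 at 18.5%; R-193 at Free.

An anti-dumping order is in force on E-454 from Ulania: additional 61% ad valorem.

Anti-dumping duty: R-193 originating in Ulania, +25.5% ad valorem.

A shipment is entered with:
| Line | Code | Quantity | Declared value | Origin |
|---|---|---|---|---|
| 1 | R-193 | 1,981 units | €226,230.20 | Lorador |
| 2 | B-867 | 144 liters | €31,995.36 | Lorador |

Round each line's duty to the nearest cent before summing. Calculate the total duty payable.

€5,919.14

Line 1 (R-193, Lorador, 1,981 units, €226,230.20):
Base rate for R-193 is €7.86/unit.
Origin Lorador qualifies under the Eriesta–Lorador agreement and R-193 is covered: preferential rate Free applies instead.
The additional-duty order on R-193 targets Ulania, not Lorador; it does not apply.
Duty = €226,230.20 × 0% = €0.00.
Line 2 (B-867, Lorador, 144 liters, €31,995.36):
Base rate for B-867 is 27.5%.
Origin Lorador qualifies under the Eriesta–Lorador agreement and B-867 is covered: preferential rate 18.5% applies instead.
Duty = €31,995.36 × 18.5% = €5,919.14.
Total = €0.00 + €5,919.14 = €5,919.14.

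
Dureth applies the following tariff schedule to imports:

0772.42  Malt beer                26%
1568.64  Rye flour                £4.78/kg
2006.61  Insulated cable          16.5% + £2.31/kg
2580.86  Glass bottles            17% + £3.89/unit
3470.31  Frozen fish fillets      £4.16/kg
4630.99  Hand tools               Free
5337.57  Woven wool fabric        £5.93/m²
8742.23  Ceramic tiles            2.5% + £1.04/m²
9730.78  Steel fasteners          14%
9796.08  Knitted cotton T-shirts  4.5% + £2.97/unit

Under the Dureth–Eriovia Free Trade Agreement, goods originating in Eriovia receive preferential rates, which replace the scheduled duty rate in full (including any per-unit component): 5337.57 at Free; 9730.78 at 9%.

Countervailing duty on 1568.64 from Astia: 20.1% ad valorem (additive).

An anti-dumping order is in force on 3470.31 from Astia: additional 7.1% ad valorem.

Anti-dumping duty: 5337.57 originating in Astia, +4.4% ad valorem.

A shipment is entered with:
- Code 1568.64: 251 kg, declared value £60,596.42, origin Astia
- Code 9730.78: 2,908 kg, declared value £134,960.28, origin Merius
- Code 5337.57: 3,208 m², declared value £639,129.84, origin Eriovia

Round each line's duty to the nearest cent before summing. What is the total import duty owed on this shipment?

Line 1 (1568.64, Astia, 251 kg, £60,596.42):
Base rate for 1568.64 is £4.78/kg.
Additional duty on 1568.64 from Astia: +20.1% ad valorem. Applied ad valorem rate = 20.1%.
Duty = £60,596.42 × 20.1% + 251 × £4.78 = £13,379.66.
Line 2 (9730.78, Merius, 2,908 kg, £134,960.28):
Base rate for 9730.78 is 14%.
9730.78 has an FTA preferential rate, but origin Merius is not Eriovia; base rate stands.
Duty = £134,960.28 × 14% = £18,894.44.
Line 3 (5337.57, Eriovia, 3,208 m², £639,129.84):
Base rate for 5337.57 is £5.93/m².
Origin Eriovia qualifies under the Dureth–Eriovia agreement and 5337.57 is covered: preferential rate Free applies instead.
The additional-duty order on 5337.57 targets Astia, not Eriovia; it does not apply.
Duty = £639,129.84 × 0% = £0.00.
Total = £13,379.66 + £18,894.44 + £0.00 = £32,274.10.

£32,274.10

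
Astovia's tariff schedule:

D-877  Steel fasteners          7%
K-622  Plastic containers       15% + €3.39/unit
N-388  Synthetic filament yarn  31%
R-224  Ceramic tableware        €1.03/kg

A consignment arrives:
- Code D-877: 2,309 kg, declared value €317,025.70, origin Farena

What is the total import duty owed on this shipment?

Line 1 (D-877, Farena, 2,309 kg, €317,025.70):
Base rate for D-877 is 7%.
Duty = €317,025.70 × 7% = €22,191.80.

€22,191.80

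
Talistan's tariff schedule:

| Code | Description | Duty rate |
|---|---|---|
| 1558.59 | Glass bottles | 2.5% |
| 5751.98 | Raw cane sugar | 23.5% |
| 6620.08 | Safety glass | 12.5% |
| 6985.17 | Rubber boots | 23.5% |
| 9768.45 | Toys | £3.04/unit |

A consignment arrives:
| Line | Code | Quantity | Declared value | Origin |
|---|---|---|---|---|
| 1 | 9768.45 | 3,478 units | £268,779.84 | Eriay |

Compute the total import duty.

Line 1 (9768.45, Eriay, 3,478 units, £268,779.84):
Base rate for 9768.45 is £3.04/unit.
Duty = 3,478 × £3.04 = £10,573.12.

£10,573.12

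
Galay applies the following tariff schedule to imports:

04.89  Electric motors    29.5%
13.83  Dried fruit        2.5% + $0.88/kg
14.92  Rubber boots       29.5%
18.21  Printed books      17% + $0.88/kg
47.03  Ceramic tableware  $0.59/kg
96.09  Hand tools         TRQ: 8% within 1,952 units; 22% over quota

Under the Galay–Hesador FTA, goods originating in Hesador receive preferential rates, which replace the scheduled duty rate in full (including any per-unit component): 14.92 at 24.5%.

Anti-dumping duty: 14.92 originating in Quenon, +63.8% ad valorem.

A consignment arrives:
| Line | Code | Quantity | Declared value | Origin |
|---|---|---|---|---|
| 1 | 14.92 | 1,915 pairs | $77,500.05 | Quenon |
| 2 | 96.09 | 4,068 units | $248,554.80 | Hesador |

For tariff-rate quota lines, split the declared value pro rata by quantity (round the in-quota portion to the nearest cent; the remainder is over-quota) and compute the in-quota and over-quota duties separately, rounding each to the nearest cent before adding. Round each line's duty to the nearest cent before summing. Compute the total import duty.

Line 1 (14.92, Quenon, 1,915 pairs, $77,500.05):
Base rate for 14.92 is 29.5%.
14.92 has an FTA preferential rate, but origin Quenon is not Hesador; base rate stands.
Additional duty on 14.92 from Quenon: +63.8%. Applied ad valorem rate: 29.5% + 63.8% = 93.3%.
Duty = $77,500.05 × 93.3% = $72,307.55.
Line 2 (96.09, Hesador, 4,068 units, $248,554.80):
Code 96.09 is under a tariff-rate quota (threshold 1,952 units). In-quota: 1,952 units at 8%; over-quota: 2,116 units at 22%.
Pro-rata value split: in-quota = $248,554.80 × 1,952/4,068 = $119,267.20; over-quota = $248,554.80 − $119,267.20 = $129,287.60.
In-quota duty = $119,267.20 × 8% = $9,541.38. Over-quota duty = $129,287.60 × 22% = $28,443.27.
Line duty = $9,541.38 + $28,443.27 = $37,984.65.
Total = $72,307.55 + $37,984.65 = $110,292.20.

$110,292.20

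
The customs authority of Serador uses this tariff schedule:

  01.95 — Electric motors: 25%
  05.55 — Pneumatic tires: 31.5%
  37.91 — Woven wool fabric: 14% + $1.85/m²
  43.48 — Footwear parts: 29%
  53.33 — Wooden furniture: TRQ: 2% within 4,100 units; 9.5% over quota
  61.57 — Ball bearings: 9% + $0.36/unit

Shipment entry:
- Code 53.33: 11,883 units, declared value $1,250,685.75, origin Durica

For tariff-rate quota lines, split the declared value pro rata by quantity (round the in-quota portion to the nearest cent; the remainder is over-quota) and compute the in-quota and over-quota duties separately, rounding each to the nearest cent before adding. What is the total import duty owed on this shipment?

Line 1 (53.33, Durica, 11,883 units, $1,250,685.75):
Code 53.33 is under a tariff-rate quota (threshold 4,100 units). In-quota: 4,100 units at 2%; over-quota: 7,783 units at 9.5%.
Pro-rata value split: in-quota = $1,250,685.75 × 4,100/11,883 = $431,525.00; over-quota = $1,250,685.75 − $431,525.00 = $819,160.75.
In-quota duty = $431,525.00 × 2% = $8,630.50. Over-quota duty = $819,160.75 × 9.5% = $77,820.27.
Line duty = $8,630.50 + $77,820.27 = $86,450.77.

$86,450.77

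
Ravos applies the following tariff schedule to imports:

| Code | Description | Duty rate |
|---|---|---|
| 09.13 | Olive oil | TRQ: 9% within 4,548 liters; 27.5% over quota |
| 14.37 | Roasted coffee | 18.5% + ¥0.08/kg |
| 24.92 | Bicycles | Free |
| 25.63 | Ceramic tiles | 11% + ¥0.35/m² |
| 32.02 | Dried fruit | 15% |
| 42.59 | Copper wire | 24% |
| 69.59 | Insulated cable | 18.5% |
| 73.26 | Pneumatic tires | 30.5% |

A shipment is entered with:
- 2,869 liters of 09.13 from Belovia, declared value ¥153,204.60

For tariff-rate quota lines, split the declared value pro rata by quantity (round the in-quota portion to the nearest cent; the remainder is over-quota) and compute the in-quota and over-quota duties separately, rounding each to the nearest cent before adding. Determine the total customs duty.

¥13,788.41

Line 1 (09.13, Belovia, 2,869 liters, ¥153,204.60):
Code 09.13 is under a tariff-rate quota (threshold 4,548 liters). Quantity 2,869 liters is within the quota, so the in-quota rate 9% applies to the full value.
Duty = ¥153,204.60 × 9% = ¥13,788.41.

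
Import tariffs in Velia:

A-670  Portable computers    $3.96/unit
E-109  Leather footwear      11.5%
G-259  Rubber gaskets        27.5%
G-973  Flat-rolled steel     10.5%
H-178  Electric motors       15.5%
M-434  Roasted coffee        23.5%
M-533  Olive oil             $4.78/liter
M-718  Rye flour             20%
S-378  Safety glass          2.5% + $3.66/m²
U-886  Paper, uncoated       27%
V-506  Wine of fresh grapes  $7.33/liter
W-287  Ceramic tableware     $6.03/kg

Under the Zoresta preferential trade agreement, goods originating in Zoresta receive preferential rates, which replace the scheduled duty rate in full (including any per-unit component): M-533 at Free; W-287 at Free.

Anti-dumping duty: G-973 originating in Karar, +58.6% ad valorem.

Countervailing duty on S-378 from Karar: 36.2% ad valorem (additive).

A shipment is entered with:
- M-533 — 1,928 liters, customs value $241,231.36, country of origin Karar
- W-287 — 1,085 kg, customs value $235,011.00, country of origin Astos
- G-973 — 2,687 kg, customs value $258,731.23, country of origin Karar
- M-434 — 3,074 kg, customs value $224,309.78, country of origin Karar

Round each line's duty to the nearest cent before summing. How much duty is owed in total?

$247,254.47

Line 1 (M-533, Karar, 1,928 liters, $241,231.36):
Base rate for M-533 is $4.78/liter.
M-533 has an FTA preferential rate, but origin Karar is not Zoresta; base rate stands.
Duty = 1,928 × $4.78 = $9,215.84.
Line 2 (W-287, Astos, 1,085 kg, $235,011.00):
Base rate for W-287 is $6.03/kg.
W-287 has an FTA preferential rate, but origin Astos is not Zoresta; base rate stands.
Duty = 1,085 × $6.03 = $6,542.55.
Line 3 (G-973, Karar, 2,687 kg, $258,731.23):
Base rate for G-973 is 10.5%.
Additional duty on G-973 from Karar: +58.6%. Applied ad valorem rate: 10.5% + 58.6% = 69.1%.
Duty = $258,731.23 × 69.1% = $178,783.28.
Line 4 (M-434, Karar, 3,074 kg, $224,309.78):
Base rate for M-434 is 23.5%.
Duty = $224,309.78 × 23.5% = $52,712.80.
Total = $9,215.84 + $6,542.55 + $178,783.28 + $52,712.80 = $247,254.47.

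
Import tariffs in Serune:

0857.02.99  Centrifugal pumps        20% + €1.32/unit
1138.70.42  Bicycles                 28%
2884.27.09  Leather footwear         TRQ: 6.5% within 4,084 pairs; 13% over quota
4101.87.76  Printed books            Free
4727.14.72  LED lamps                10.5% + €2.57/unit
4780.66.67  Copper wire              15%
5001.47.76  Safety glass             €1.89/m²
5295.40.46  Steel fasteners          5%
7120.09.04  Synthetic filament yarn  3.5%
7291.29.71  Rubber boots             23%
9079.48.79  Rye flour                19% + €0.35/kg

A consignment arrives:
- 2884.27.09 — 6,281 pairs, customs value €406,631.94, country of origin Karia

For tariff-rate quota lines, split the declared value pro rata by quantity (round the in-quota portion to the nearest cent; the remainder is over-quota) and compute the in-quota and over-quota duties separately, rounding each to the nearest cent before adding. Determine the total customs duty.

Line 1 (2884.27.09, Karia, 6,281 pairs, €406,631.94):
Code 2884.27.09 is under a tariff-rate quota (threshold 4,084 pairs). In-quota: 4,084 pairs at 6.5%; over-quota: 2,197 pairs at 13%.
Pro-rata value split: in-quota = €406,631.94 × 4,084/6,281 = €264,398.16; over-quota = €406,631.94 − €264,398.16 = €142,233.78.
In-quota duty = €264,398.16 × 6.5% = €17,185.88. Over-quota duty = €142,233.78 × 13% = €18,490.39.
Line duty = €17,185.88 + €18,490.39 = €35,676.27.

€35,676.27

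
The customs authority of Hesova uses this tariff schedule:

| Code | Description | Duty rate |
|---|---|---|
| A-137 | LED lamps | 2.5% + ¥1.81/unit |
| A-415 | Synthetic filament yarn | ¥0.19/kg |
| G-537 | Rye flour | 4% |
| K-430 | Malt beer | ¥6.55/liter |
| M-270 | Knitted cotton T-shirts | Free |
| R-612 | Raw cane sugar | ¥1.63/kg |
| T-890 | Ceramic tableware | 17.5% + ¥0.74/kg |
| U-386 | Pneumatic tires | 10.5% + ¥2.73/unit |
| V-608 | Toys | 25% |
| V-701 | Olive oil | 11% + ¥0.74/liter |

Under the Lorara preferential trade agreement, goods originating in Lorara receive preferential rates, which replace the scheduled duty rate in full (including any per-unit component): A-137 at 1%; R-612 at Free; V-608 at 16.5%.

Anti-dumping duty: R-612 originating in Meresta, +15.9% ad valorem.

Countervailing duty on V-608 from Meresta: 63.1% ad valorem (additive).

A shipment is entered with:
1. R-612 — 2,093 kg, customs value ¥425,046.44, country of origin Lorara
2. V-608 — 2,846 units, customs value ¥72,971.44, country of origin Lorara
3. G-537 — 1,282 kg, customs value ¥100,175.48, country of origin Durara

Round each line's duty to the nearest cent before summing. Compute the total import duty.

¥16,047.31

Line 1 (R-612, Lorara, 2,093 kg, ¥425,046.44):
Base rate for R-612 is ¥1.63/kg.
Origin Lorara qualifies under the Hesova–Lorara agreement and R-612 is covered: preferential rate Free applies instead.
The additional-duty order on R-612 targets Meresta, not Lorara; it does not apply.
Duty = ¥425,046.44 × 0% = ¥0.00.
Line 2 (V-608, Lorara, 2,846 units, ¥72,971.44):
Base rate for V-608 is 25%.
Origin Lorara qualifies under the Hesova–Lorara agreement and V-608 is covered: preferential rate 16.5% applies instead.
The additional-duty order on V-608 targets Meresta, not Lorara; it does not apply.
Duty = ¥72,971.44 × 16.5% = ¥12,040.29.
Line 3 (G-537, Durara, 1,282 kg, ¥100,175.48):
Base rate for G-537 is 4%.
Duty = ¥100,175.48 × 4% = ¥4,007.02.
Total = ¥0.00 + ¥12,040.29 + ¥4,007.02 = ¥16,047.31.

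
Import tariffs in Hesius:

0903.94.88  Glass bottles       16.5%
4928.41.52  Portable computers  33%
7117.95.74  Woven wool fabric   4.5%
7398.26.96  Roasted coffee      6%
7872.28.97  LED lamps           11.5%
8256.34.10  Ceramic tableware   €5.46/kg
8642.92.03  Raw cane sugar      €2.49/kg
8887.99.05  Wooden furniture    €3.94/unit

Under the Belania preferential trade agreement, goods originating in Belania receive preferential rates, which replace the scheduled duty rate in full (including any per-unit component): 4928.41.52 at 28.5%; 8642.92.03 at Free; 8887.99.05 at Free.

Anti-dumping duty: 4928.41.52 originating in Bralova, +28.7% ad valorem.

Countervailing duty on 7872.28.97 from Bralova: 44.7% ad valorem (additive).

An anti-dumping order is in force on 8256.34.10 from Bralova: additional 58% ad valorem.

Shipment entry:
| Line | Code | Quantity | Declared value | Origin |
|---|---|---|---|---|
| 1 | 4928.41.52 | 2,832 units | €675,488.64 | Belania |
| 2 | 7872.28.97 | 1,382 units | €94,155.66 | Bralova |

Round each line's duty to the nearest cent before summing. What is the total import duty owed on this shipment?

€245,429.74

Line 1 (4928.41.52, Belania, 2,832 units, €675,488.64):
Base rate for 4928.41.52 is 33%.
Origin Belania qualifies under the Hesius–Belania agreement and 4928.41.52 is covered: preferential rate 28.5% applies instead.
The additional-duty order on 4928.41.52 targets Bralova, not Belania; it does not apply.
Duty = €675,488.64 × 28.5% = €192,514.26.
Line 2 (7872.28.97, Bralova, 1,382 units, €94,155.66):
Base rate for 7872.28.97 is 11.5%.
Additional duty on 7872.28.97 from Bralova: +44.7%. Applied ad valorem rate: 11.5% + 44.7% = 56.2%.
Duty = €94,155.66 × 56.2% = €52,915.48.
Total = €192,514.26 + €52,915.48 = €245,429.74.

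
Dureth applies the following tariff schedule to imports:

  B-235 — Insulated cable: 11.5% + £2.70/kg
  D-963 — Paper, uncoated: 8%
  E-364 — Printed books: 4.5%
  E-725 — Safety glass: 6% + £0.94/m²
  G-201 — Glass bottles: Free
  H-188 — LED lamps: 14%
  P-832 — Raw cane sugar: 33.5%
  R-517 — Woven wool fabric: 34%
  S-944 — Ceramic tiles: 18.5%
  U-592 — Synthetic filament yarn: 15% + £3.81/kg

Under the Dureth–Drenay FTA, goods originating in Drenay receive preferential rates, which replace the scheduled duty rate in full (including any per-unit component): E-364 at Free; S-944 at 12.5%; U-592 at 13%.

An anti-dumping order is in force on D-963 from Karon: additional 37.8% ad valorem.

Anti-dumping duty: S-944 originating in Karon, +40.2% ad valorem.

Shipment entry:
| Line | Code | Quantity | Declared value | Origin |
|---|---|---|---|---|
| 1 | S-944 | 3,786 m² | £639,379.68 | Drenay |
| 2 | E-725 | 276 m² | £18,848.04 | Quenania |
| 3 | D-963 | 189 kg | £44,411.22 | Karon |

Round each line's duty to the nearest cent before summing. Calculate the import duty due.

£101,653.12

Line 1 (S-944, Drenay, 3,786 m², £639,379.68):
Base rate for S-944 is 18.5%.
Origin Drenay qualifies under the Dureth–Drenay agreement and S-944 is covered: preferential rate 12.5% applies instead.
The additional-duty order on S-944 targets Karon, not Drenay; it does not apply.
Duty = £639,379.68 × 12.5% = £79,922.46.
Line 2 (E-725, Quenania, 276 m², £18,848.04):
Base rate for E-725 is 6% + £0.94/m².
Duty = £18,848.04 × 6% + 276 × £0.94 = £1,390.32.
Line 3 (D-963, Karon, 189 kg, £44,411.22):
Base rate for D-963 is 8%.
Additional duty on D-963 from Karon: +37.8%. Applied ad valorem rate: 8% + 37.8% = 45.8%.
Duty = £44,411.22 × 45.8% = £20,340.34.
Total = £79,922.46 + £1,390.32 + £20,340.34 = £101,653.12.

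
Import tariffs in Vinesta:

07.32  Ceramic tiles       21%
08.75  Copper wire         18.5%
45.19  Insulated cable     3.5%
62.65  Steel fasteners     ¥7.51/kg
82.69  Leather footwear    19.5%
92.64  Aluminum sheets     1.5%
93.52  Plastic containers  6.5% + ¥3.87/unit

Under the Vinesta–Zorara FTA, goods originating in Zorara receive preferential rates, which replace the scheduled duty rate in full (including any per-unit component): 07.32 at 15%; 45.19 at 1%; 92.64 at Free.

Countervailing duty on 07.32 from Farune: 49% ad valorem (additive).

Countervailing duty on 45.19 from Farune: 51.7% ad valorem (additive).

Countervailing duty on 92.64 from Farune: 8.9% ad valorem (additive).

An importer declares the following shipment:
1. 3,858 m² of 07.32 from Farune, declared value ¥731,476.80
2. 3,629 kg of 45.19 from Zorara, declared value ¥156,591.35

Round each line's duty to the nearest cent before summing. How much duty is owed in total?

¥513,599.67

Line 1 (07.32, Farune, 3,858 m², ¥731,476.80):
Base rate for 07.32 is 21%.
07.32 has an FTA preferential rate, but origin Farune is not Zorara; base rate stands.
Additional duty on 07.32 from Farune: +49%. Applied ad valorem rate: 21% + 49% = 70%.
Duty = ¥731,476.80 × 70% = ¥512,033.76.
Line 2 (45.19, Zorara, 3,629 kg, ¥156,591.35):
Base rate for 45.19 is 3.5%.
Origin Zorara qualifies under the Vinesta–Zorara agreement and 45.19 is covered: preferential rate 1% applies instead.
The additional-duty order on 45.19 targets Farune, not Zorara; it does not apply.
Duty = ¥156,591.35 × 1% = ¥1,565.91.
Total = ¥512,033.76 + ¥1,565.91 = ¥513,599.67.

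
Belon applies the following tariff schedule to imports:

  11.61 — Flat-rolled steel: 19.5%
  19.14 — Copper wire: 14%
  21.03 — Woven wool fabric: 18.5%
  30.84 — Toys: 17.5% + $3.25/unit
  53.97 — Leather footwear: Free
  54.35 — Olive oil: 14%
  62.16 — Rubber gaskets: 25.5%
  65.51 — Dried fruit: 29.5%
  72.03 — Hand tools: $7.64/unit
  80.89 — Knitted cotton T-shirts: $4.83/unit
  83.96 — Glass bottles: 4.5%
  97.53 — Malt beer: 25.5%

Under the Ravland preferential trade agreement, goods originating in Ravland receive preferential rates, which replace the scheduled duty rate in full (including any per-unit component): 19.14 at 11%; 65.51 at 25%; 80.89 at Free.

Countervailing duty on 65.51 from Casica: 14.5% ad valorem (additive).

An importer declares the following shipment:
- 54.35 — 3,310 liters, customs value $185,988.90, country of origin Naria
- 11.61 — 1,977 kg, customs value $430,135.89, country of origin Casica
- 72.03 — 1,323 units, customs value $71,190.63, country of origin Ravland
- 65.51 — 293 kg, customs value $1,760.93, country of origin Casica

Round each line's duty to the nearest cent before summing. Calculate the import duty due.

$120,797.48

Line 1 (54.35, Naria, 3,310 liters, $185,988.90):
Base rate for 54.35 is 14%.
Duty = $185,988.90 × 14% = $26,038.45.
Line 2 (11.61, Casica, 1,977 kg, $430,135.89):
Base rate for 11.61 is 19.5%.
Duty = $430,135.89 × 19.5% = $83,876.50.
Line 3 (72.03, Ravland, 1,323 units, $71,190.63):
Base rate for 72.03 is $7.64/unit.
Origin Ravland is the FTA partner but 72.03 is not on the preference list; base rate stands.
Duty = 1,323 × $7.64 = $10,107.72.
Line 4 (65.51, Casica, 293 kg, $1,760.93):
Base rate for 65.51 is 29.5%.
65.51 has an FTA preferential rate, but origin Casica is not Ravland; base rate stands.
Additional duty on 65.51 from Casica: +14.5%. Applied ad valorem rate: 29.5% + 14.5% = 44%.
Duty = $1,760.93 × 44% = $774.81.
Total = $26,038.45 + $83,876.50 + $10,107.72 + $774.81 = $120,797.48.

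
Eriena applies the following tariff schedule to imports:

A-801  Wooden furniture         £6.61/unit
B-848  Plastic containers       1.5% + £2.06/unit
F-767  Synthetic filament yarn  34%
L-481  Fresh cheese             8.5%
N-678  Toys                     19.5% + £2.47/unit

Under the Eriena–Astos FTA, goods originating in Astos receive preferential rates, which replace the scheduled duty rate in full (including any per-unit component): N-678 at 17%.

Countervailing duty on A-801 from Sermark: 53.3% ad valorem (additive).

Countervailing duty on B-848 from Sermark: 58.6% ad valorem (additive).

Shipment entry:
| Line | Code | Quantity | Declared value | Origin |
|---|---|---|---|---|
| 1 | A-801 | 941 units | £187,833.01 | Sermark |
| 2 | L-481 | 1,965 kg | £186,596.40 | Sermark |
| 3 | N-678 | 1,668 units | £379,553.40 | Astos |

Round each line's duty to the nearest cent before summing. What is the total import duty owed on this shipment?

Line 1 (A-801, Sermark, 941 units, £187,833.01):
Base rate for A-801 is £6.61/unit.
Additional duty on A-801 from Sermark: +53.3% ad valorem. Applied ad valorem rate = 53.3%.
Duty = £187,833.01 × 53.3% + 941 × £6.61 = £106,335.00.
Line 2 (L-481, Sermark, 1,965 kg, £186,596.40):
Base rate for L-481 is 8.5%.
Duty = £186,596.40 × 8.5% = £15,860.69.
Line 3 (N-678, Astos, 1,668 units, £379,553.40):
Base rate for N-678 is 19.5% + £2.47/unit.
Origin Astos qualifies under the Eriena–Astos agreement and N-678 is covered: preferential rate 17% applies instead.
Duty = £379,553.40 × 17% = £64,524.08.
Total = £106,335.00 + £15,860.69 + £64,524.08 = £186,719.77.

£186,719.77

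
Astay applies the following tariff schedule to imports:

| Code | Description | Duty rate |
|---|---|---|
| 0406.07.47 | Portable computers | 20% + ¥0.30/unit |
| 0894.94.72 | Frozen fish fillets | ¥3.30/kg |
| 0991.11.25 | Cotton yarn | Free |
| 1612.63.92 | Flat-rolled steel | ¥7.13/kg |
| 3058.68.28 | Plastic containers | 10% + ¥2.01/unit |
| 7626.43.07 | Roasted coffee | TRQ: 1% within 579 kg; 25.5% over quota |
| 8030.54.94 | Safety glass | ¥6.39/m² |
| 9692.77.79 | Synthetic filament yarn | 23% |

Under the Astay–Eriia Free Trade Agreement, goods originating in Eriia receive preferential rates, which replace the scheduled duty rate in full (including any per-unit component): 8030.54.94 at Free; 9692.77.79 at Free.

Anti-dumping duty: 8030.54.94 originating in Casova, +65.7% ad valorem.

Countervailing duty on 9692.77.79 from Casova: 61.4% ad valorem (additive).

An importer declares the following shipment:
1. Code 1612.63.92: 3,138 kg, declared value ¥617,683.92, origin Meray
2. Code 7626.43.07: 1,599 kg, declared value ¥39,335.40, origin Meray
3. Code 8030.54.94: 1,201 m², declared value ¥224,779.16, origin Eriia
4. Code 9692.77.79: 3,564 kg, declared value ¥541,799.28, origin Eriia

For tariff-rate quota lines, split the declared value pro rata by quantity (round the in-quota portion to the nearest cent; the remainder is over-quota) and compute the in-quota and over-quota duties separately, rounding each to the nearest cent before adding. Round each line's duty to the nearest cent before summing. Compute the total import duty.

¥28,914.83

Line 1 (1612.63.92, Meray, 3,138 kg, ¥617,683.92):
Base rate for 1612.63.92 is ¥7.13/kg.
Duty = 3,138 × ¥7.13 = ¥22,373.94.
Line 2 (7626.43.07, Meray, 1,599 kg, ¥39,335.40):
Code 7626.43.07 is under a tariff-rate quota (threshold 579 kg). In-quota: 579 kg at 1%; over-quota: 1,020 kg at 25.5%.
Pro-rata value split: in-quota = ¥39,335.40 × 579/1,599 = ¥14,243.40; over-quota = ¥39,335.40 − ¥14,243.40 = ¥25,092.00.
In-quota duty = ¥14,243.40 × 1% = ¥142.43. Over-quota duty = ¥25,092.00 × 25.5% = ¥6,398.46.
Line duty = ¥142.43 + ¥6,398.46 = ¥6,540.89.
Line 3 (8030.54.94, Eriia, 1,201 m², ¥224,779.16):
Base rate for 8030.54.94 is ¥6.39/m².
Origin Eriia qualifies under the Astay–Eriia agreement and 8030.54.94 is covered: preferential rate Free applies instead.
The additional-duty order on 8030.54.94 targets Casova, not Eriia; it does not apply.
Duty = ¥224,779.16 × 0% = ¥0.00.
Line 4 (9692.77.79, Eriia, 3,564 kg, ¥541,799.28):
Base rate for 9692.77.79 is 23%.
Origin Eriia qualifies under the Astay–Eriia agreement and 9692.77.79 is covered: preferential rate Free applies instead.
The additional-duty order on 9692.77.79 targets Casova, not Eriia; it does not apply.
Duty = ¥541,799.28 × 0% = ¥0.00.
Total = ¥22,373.94 + ¥6,540.89 + ¥0.00 + ¥0.00 = ¥28,914.83.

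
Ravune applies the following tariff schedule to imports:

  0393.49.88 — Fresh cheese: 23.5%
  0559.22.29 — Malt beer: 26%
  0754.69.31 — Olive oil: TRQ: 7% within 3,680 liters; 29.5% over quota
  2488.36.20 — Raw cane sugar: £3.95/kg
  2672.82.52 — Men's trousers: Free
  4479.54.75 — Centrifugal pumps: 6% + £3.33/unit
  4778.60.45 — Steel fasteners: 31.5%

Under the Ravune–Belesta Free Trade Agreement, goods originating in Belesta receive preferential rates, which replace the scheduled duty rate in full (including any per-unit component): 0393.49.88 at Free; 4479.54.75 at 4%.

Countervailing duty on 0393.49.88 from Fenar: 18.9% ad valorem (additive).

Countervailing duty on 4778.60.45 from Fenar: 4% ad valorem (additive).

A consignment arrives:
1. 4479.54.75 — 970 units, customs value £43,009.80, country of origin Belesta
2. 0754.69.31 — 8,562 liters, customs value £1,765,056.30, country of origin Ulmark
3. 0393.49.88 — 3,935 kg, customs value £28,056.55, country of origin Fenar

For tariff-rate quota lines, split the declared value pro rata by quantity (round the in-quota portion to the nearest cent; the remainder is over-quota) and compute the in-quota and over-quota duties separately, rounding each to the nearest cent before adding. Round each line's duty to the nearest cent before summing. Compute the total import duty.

Line 1 (4479.54.75, Belesta, 970 units, £43,009.80):
Base rate for 4479.54.75 is 6% + £3.33/unit.
Origin Belesta qualifies under the Ravune–Belesta agreement and 4479.54.75 is covered: preferential rate 4% applies instead.
Duty = £43,009.80 × 4% = £1,720.39.
Line 2 (0754.69.31, Ulmark, 8,562 liters, £1,765,056.30):
Code 0754.69.31 is under a tariff-rate quota (threshold 3,680 liters). In-quota: 3,680 liters at 7%; over-quota: 4,882 liters at 29.5%.
Pro-rata value split: in-quota = £1,765,056.30 × 3,680/8,562 = £758,632.00; over-quota = £1,765,056.30 − £758,632.00 = £1,006,424.30.
In-quota duty = £758,632.00 × 7% = £53,104.24. Over-quota duty = £1,006,424.30 × 29.5% = £296,895.17.
Line duty = £53,104.24 + £296,895.17 = £349,999.41.
Line 3 (0393.49.88, Fenar, 3,935 kg, £28,056.55):
Base rate for 0393.49.88 is 23.5%.
0393.49.88 has an FTA preferential rate, but origin Fenar is not Belesta; base rate stands.
Additional duty on 0393.49.88 from Fenar: +18.9%. Applied ad valorem rate: 23.5% + 18.9% = 42.4%.
Duty = £28,056.55 × 42.4% = £11,895.98.
Total = £1,720.39 + £349,999.41 + £11,895.98 = £363,615.78.

£363,615.78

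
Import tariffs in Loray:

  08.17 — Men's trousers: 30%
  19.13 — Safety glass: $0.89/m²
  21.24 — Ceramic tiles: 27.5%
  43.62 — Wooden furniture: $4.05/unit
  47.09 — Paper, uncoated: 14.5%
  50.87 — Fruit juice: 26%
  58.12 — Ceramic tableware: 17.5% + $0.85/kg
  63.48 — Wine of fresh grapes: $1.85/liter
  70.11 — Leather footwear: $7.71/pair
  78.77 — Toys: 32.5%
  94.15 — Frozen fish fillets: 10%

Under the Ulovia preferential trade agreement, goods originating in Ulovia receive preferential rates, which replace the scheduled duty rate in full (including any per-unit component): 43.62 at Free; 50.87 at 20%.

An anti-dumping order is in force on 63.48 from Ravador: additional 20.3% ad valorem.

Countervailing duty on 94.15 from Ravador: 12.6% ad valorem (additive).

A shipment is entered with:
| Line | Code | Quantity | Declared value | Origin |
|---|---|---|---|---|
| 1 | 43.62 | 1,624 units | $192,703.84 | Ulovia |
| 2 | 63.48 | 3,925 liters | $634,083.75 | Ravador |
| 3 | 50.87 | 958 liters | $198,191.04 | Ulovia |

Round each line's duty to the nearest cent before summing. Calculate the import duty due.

$175,618.46

Line 1 (43.62, Ulovia, 1,624 units, $192,703.84):
Base rate for 43.62 is $4.05/unit.
Origin Ulovia qualifies under the Loray–Ulovia agreement and 43.62 is covered: preferential rate Free applies instead.
Duty = $192,703.84 × 0% = $0.00.
Line 2 (63.48, Ravador, 3,925 liters, $634,083.75):
Base rate for 63.48 is $1.85/liter.
Additional duty on 63.48 from Ravador: +20.3% ad valorem. Applied ad valorem rate = 20.3%.
Duty = $634,083.75 × 20.3% + 3,925 × $1.85 = $135,980.25.
Line 3 (50.87, Ulovia, 958 liters, $198,191.04):
Base rate for 50.87 is 26%.
Origin Ulovia qualifies under the Loray–Ulovia agreement and 50.87 is covered: preferential rate 20% applies instead.
Duty = $198,191.04 × 20% = $39,638.21.
Total = $0.00 + $135,980.25 + $39,638.21 = $175,618.46.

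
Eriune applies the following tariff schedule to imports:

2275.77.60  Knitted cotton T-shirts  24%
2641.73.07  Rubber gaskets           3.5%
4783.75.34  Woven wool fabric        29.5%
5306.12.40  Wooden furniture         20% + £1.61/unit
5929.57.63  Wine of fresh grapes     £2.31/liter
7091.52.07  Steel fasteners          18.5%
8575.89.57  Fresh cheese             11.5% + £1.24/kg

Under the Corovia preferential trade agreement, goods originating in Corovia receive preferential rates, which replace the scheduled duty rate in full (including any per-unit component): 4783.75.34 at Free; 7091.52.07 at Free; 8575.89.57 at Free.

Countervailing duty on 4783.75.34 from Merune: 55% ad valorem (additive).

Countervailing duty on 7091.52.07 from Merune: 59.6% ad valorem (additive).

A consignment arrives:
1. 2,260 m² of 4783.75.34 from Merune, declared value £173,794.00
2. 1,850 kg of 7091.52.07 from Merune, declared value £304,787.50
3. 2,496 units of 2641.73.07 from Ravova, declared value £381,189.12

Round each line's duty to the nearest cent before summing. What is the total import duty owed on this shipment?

Line 1 (4783.75.34, Merune, 2,260 m², £173,794.00):
Base rate for 4783.75.34 is 29.5%.
4783.75.34 has an FTA preferential rate, but origin Merune is not Corovia; base rate stands.
Additional duty on 4783.75.34 from Merune: +55%. Applied ad valorem rate: 29.5% + 55% = 84.5%.
Duty = £173,794.00 × 84.5% = £146,855.93.
Line 2 (7091.52.07, Merune, 1,850 kg, £304,787.50):
Base rate for 7091.52.07 is 18.5%.
7091.52.07 has an FTA preferential rate, but origin Merune is not Corovia; base rate stands.
Additional duty on 7091.52.07 from Merune: +59.6%. Applied ad valorem rate: 18.5% + 59.6% = 78.1%.
Duty = £304,787.50 × 78.1% = £238,039.04.
Line 3 (2641.73.07, Ravova, 2,496 units, £381,189.12):
Base rate for 2641.73.07 is 3.5%.
Duty = £381,189.12 × 3.5% = £13,341.62.
Total = £146,855.93 + £238,039.04 + £13,341.62 = £398,236.59.

£398,236.59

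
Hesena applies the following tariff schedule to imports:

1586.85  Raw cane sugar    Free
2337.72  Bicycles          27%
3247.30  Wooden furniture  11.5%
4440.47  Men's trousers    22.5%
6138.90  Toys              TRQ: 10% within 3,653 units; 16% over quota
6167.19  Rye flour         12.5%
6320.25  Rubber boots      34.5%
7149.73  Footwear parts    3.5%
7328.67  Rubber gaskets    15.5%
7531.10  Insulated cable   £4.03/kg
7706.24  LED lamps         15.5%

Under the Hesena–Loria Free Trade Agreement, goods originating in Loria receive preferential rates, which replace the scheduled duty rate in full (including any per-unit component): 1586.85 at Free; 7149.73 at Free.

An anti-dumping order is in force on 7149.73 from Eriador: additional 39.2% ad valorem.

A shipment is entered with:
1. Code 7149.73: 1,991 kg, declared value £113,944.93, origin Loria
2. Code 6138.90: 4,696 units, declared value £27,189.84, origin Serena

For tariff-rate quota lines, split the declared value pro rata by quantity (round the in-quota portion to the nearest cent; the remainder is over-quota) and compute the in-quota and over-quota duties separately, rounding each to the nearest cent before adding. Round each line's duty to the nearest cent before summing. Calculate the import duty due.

Line 1 (7149.73, Loria, 1,991 kg, £113,944.93):
Base rate for 7149.73 is 3.5%.
Origin Loria qualifies under the Hesena–Loria agreement and 7149.73 is covered: preferential rate Free applies instead.
The additional-duty order on 7149.73 targets Eriador, not Loria; it does not apply.
Duty = £113,944.93 × 0% = £0.00.
Line 2 (6138.90, Serena, 4,696 units, £27,189.84):
Code 6138.90 is under a tariff-rate quota (threshold 3,653 units). In-quota: 3,653 units at 10%; over-quota: 1,043 units at 16%.
Pro-rata value split: in-quota = £27,189.84 × 3,653/4,696 = £21,150.87; over-quota = £27,189.84 − £21,150.87 = £6,038.97.
In-quota duty = £21,150.87 × 10% = £2,115.09. Over-quota duty = £6,038.97 × 16% = £966.24.
Line duty = £2,115.09 + £966.24 = £3,081.33.
Total = £0.00 + £3,081.33 = £3,081.33.

£3,081.33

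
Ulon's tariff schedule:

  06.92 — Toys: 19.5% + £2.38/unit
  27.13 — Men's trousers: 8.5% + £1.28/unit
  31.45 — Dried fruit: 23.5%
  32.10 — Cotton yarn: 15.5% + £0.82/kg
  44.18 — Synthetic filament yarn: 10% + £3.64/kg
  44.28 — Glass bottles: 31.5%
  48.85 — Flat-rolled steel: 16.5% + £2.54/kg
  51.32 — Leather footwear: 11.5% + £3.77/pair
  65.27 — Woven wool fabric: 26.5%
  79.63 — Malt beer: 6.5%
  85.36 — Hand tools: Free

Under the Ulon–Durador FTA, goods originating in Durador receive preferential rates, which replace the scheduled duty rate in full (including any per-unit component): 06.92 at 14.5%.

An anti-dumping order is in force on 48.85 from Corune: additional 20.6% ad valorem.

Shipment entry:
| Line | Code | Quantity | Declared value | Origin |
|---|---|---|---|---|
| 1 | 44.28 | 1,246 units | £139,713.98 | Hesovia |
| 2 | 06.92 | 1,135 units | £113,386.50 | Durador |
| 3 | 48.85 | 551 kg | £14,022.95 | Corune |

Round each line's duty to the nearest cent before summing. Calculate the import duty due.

Line 1 (44.28, Hesovia, 1,246 units, £139,713.98):
Base rate for 44.28 is 31.5%.
Duty = £139,713.98 × 31.5% = £44,009.90.
Line 2 (06.92, Durador, 1,135 units, £113,386.50):
Base rate for 06.92 is 19.5% + £2.38/unit.
Origin Durador qualifies under the Ulon–Durador agreement and 06.92 is covered: preferential rate 14.5% applies instead.
Duty = £113,386.50 × 14.5% = £16,441.04.
Line 3 (48.85, Corune, 551 kg, £14,022.95):
Base rate for 48.85 is 16.5% + £2.54/kg.
Additional duty on 48.85 from Corune: +20.6%. Applied ad valorem rate: 16.5% + 20.6% = 37.1%.
Duty = £14,022.95 × 37.1% + 551 × £2.54 = £6,602.05.
Total = £44,009.90 + £16,441.04 + £6,602.05 = £67,052.99.

£67,052.99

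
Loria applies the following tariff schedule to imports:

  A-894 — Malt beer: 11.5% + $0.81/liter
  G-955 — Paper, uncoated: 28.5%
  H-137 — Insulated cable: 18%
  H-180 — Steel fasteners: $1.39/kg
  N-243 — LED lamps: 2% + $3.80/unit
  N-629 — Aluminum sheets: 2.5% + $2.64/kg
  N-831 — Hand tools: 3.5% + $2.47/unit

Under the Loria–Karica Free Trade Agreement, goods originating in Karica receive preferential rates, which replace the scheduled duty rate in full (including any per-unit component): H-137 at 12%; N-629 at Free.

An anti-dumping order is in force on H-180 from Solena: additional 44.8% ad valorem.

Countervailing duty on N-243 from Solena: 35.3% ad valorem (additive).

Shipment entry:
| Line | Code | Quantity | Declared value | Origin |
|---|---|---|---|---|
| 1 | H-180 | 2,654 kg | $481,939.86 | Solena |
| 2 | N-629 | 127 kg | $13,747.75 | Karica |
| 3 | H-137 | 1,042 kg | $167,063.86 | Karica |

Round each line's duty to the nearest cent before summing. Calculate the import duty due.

Line 1 (H-180, Solena, 2,654 kg, $481,939.86):
Base rate for H-180 is $1.39/kg.
Additional duty on H-180 from Solena: +44.8% ad valorem. Applied ad valorem rate = 44.8%.
Duty = $481,939.86 × 44.8% + 2,654 × $1.39 = $219,598.12.
Line 2 (N-629, Karica, 127 kg, $13,747.75):
Base rate for N-629 is 2.5% + $2.64/kg.
Origin Karica qualifies under the Loria–Karica agreement and N-629 is covered: preferential rate Free applies instead.
Duty = $13,747.75 × 0% = $0.00.
Line 3 (H-137, Karica, 1,042 kg, $167,063.86):
Base rate for H-137 is 18%.
Origin Karica qualifies under the Loria–Karica agreement and H-137 is covered: preferential rate 12% applies instead.
Duty = $167,063.86 × 12% = $20,047.66.
Total = $219,598.12 + $0.00 + $20,047.66 = $239,645.78.

$239,645.78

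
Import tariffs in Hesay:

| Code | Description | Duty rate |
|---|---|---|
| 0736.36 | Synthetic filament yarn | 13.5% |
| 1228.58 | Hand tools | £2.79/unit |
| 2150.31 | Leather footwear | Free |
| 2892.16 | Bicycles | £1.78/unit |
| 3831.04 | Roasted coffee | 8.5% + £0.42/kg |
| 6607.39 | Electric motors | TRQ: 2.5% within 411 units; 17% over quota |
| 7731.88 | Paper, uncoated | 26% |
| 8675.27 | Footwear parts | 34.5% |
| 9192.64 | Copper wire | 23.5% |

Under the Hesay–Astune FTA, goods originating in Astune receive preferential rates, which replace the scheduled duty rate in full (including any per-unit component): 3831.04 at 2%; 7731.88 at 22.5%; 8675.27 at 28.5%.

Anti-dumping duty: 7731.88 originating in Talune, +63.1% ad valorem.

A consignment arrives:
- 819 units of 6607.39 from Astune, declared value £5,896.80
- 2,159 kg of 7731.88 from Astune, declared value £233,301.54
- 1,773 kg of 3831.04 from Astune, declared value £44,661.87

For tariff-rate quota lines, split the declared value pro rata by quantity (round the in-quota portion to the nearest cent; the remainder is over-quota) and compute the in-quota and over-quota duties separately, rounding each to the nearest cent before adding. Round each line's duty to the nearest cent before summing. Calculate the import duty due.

Line 1 (6607.39, Astune, 819 units, £5,896.80):
Code 6607.39 is under a tariff-rate quota (threshold 411 units). In-quota: 411 units at 2.5%; over-quota: 408 units at 17%.
Pro-rata value split: in-quota = £5,896.80 × 411/819 = £2,959.20; over-quota = £5,896.80 − £2,959.20 = £2,937.60.
In-quota duty = £2,959.20 × 2.5% = £73.98. Over-quota duty = £2,937.60 × 17% = £499.39.
Line duty = £73.98 + £499.39 = £573.37.
Line 2 (7731.88, Astune, 2,159 kg, £233,301.54):
Base rate for 7731.88 is 26%.
Origin Astune qualifies under the Hesay–Astune agreement and 7731.88 is covered: preferential rate 22.5% applies instead.
The additional-duty order on 7731.88 targets Talune, not Astune; it does not apply.
Duty = £233,301.54 × 22.5% = £52,492.85.
Line 3 (3831.04, Astune, 1,773 kg, £44,661.87):
Base rate for 3831.04 is 8.5% + £0.42/kg.
Origin Astune qualifies under the Hesay–Astune agreement and 3831.04 is covered: preferential rate 2% applies instead.
Duty = £44,661.87 × 2% = £893.24.
Total = £573.37 + £52,492.85 + £893.24 = £53,959.46.

£53,959.46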